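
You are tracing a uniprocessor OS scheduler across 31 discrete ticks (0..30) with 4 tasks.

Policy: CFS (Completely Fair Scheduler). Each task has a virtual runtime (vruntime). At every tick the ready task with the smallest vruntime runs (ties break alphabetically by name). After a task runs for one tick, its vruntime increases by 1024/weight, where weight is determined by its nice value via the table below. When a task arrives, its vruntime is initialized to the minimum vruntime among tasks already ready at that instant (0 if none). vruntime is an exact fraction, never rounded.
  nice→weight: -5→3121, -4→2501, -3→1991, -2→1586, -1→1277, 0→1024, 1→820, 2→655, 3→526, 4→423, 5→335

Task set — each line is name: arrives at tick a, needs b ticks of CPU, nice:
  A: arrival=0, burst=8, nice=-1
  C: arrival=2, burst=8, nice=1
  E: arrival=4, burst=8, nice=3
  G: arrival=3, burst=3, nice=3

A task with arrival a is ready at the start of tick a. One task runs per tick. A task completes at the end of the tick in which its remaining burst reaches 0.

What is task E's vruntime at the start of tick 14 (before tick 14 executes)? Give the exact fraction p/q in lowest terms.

vruntime(E, start of tick 14) = 1846272/335851

t=0: vr[A=0] → run A
t=1: vr[A=1024/1277] → run A
t=2: vr[A=2048/1277 C=2048/1277] → run A
t=3: vr[A=3072/1277 C=2048/1277 G=2048/1277] → run C
t=4: vr[A=3072/1277 C=746752/261785 E=2048/1277 G=2048/1277] → run E
t=5: vr[A=3072/1277 C=746752/261785 E=1192448/335851 G=2048/1277] → run G
t=6: vr[A=3072/1277 C=746752/261785 E=1192448/335851 G=1192448/335851] → run A
t=7: vr[A=4096/1277 C=746752/261785 E=1192448/335851 G=1192448/335851] → run C
t=8: vr[A=4096/1277 C=1073664/261785 E=1192448/335851 G=1192448/335851] → run A
t=9: vr[A=5120/1277 C=1073664/261785 E=1192448/335851 G=1192448/335851] → run E
t=10: vr[A=5120/1277 C=1073664/261785 E=1846272/335851 G=1192448/335851] → run G
t=11: vr[A=5120/1277 C=1073664/261785 E=1846272/335851 G=1846272/335851] → run A
t=12: vr[A=6144/1277 C=1073664/261785 E=1846272/335851 G=1846272/335851] → run C
t=13: vr[A=6144/1277 C=1400576/261785 E=1846272/335851 G=1846272/335851] → run A
t=14: vr[A=7168/1277 C=1400576/261785 E=1846272/335851 G=1846272/335851] → run C
t=15: vr[A=7168/1277 C=1727488/261785 E=1846272/335851 G=1846272/335851] → run E
t=16: vr[A=7168/1277 C=1727488/261785 E=2500096/335851 G=1846272/335851] → run G
t=17: vr[A=7168/1277 C=1727488/261785 E=2500096/335851] → run A
t=18: vr[C=1727488/261785 E=2500096/335851] → run C
t=19: vr[C=410880/52357 E=2500096/335851] → run E
t=20: vr[C=410880/52357 E=3153920/335851] → run C
t=21: vr[C=2381312/261785 E=3153920/335851] → run C
t=22: vr[C=2708224/261785 E=3153920/335851] → run E
t=23: vr[C=2708224/261785 E=3807744/335851] → run C
t=24: vr[E=3807744/335851] → run E
t=25: vr[E=4461568/335851] → run E
t=26: vr[E=5115392/335851] → run E
t=27: (idle)
t=28: (idle)
t=29: (idle)
t=30: (idle)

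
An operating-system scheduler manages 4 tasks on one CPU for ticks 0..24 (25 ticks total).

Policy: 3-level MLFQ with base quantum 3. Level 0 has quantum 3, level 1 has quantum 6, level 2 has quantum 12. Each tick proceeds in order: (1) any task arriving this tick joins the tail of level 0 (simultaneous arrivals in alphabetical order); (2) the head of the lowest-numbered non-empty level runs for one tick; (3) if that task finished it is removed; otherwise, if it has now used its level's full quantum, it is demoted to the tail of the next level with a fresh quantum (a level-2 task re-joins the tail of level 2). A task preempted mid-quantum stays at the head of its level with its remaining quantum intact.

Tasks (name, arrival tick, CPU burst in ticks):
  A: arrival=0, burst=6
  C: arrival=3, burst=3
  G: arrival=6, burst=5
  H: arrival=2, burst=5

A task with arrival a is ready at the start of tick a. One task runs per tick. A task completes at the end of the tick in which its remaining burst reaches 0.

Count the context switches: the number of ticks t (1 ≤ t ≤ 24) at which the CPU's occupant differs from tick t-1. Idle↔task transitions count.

context switches = 7

t=0: L0/L1/L2 = A/-/- → run A
t=1: L0/L1/L2 = A/-/- → run A
t=2: L0/L1/L2 = AH/-/- → run A
t=3: L0/L1/L2 = HC/A/- → run H
t=4: L0/L1/L2 = HC/A/- → run H
t=5: L0/L1/L2 = HC/A/- → run H
t=6: L0/L1/L2 = CG/AH/- → run C
t=7: L0/L1/L2 = CG/AH/- → run C
t=8: L0/L1/L2 = CG/AH/- → run C
t=9: L0/L1/L2 = G/AH/- → run G
t=10: L0/L1/L2 = G/AH/- → run G
t=11: L0/L1/L2 = G/AH/- → run G
t=12: L0/L1/L2 = -/AHG/- → run A
t=13: L0/L1/L2 = -/AHG/- → run A
t=14: L0/L1/L2 = -/AHG/- → run A
t=15: L0/L1/L2 = -/HG/- → run H
t=16: L0/L1/L2 = -/HG/- → run H
t=17: L0/L1/L2 = -/G/- → run G
t=18: L0/L1/L2 = -/G/- → run G
t=19: (idle)
t=20: (idle)
t=21: (idle)
t=22: (idle)
t=23: (idle)
t=24: (idle)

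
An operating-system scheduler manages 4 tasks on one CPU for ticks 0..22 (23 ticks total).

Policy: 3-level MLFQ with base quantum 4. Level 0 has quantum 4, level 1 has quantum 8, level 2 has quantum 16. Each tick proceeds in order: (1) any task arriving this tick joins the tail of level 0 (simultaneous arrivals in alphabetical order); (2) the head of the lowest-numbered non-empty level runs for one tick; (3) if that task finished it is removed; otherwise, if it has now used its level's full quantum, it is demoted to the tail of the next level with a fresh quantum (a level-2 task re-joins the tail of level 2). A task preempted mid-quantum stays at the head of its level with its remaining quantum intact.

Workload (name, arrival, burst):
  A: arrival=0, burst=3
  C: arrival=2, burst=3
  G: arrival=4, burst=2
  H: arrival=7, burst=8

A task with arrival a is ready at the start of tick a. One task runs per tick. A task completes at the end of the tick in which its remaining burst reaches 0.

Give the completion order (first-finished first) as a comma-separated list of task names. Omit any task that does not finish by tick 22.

completion order = A, C, G, H

t=0: L0/L1/L2 = A/-/- → run A
t=1: L0/L1/L2 = A/-/- → run A
t=2: L0/L1/L2 = AC/-/- → run A
t=3: L0/L1/L2 = C/-/- → run C
t=4: L0/L1/L2 = CG/-/- → run C
t=5: L0/L1/L2 = CG/-/- → run C
t=6: L0/L1/L2 = G/-/- → run G
t=7: L0/L1/L2 = GH/-/- → run G
t=8: L0/L1/L2 = H/-/- → run H
t=9: L0/L1/L2 = H/-/- → run H
t=10: L0/L1/L2 = H/-/- → run H
t=11: L0/L1/L2 = H/-/- → run H
t=12: L0/L1/L2 = -/H/- → run H
t=13: L0/L1/L2 = -/H/- → run H
t=14: L0/L1/L2 = -/H/- → run H
t=15: L0/L1/L2 = -/H/- → run H
t=16: (idle)
t=17: (idle)
t=18: (idle)
t=19: (idle)
t=20: (idle)
t=21: (idle)
t=22: (idle)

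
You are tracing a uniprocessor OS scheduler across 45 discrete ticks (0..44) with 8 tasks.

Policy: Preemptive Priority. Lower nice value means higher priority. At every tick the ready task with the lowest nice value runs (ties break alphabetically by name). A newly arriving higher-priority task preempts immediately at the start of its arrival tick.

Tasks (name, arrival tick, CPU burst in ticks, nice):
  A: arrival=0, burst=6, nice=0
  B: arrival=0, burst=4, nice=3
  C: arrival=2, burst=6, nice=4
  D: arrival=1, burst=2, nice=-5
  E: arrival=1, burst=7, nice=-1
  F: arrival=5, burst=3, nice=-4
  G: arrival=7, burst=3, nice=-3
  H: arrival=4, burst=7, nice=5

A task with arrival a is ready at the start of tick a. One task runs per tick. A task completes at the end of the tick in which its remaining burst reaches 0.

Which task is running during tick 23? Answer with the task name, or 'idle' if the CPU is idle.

running at tick 23 = B

t=0: ready={A,B} → run A
t=1: ready={A,B,D,E} → run D
t=2: ready={A,B,C,D,E} → run D
t=3: ready={A,B,C,E} → run E
t=4: ready={A,B,C,E,H} → run E
t=5: ready={A,B,C,E,F,H} → run F
t=6: ready={A,B,C,E,F,H} → run F
t=7: ready={A,B,C,E,F,G,H} → run F
t=8: ready={A,B,C,E,G,H} → run G
t=9: ready={A,B,C,E,G,H} → run G
t=10: ready={A,B,C,E,G,H} → run G
t=11: ready={A,B,C,E,H} → run E
t=12: ready={A,B,C,E,H} → run E
t=13: ready={A,B,C,E,H} → run E
t=14: ready={A,B,C,E,H} → run E
t=15: ready={A,B,C,E,H} → run E
t=16: ready={A,B,C,H} → run A
t=17: ready={A,B,C,H} → run A
t=18: ready={A,B,C,H} → run A
t=19: ready={A,B,C,H} → run A
t=20: ready={A,B,C,H} → run A
t=21: ready={B,C,H} → run B
t=22: ready={B,C,H} → run B
t=23: ready={B,C,H} → run B
t=24: ready={B,C,H} → run B
t=25: ready={C,H} → run C
t=26: ready={C,H} → run C
t=27: ready={C,H} → run C
t=28: ready={C,H} → run C
t=29: ready={C,H} → run C
t=30: ready={C,H} → run C
t=31: ready={H} → run H
t=32: ready={H} → run H
t=33: ready={H} → run H
t=34: ready={H} → run H
t=35: ready={H} → run H
t=36: ready={H} → run H
t=37: ready={H} → run H
t=38: (idle)
t=39: (idle)
t=40: (idle)
t=41: (idle)
t=42: (idle)
t=43: (idle)
t=44: (idle)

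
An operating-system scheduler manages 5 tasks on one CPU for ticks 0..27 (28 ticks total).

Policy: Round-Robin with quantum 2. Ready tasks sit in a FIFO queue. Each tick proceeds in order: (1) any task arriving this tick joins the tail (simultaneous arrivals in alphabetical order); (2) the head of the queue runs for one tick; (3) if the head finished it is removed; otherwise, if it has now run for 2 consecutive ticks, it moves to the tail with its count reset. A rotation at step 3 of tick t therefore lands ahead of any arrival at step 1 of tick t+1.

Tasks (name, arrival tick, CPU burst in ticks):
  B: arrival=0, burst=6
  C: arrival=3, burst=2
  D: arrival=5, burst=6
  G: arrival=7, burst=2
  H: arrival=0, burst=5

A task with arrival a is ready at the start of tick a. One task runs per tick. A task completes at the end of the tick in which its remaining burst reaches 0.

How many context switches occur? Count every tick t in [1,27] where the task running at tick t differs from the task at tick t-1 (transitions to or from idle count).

t=0: queue=[B,H] q_used=0 → run B
t=1: queue=[B,H] q_used=1 → run B
t=2: queue=[H,B] q_used=0 → run H
t=3: queue=[H,B,C] q_used=1 → run H
t=4: queue=[B,C,H] q_used=0 → run B
t=5: queue=[B,C,H,D] q_used=1 → run B
t=6: queue=[C,H,D,B] q_used=0 → run C
t=7: queue=[C,H,D,B,G] q_used=1 → run C
t=8: queue=[H,D,B,G] q_used=0 → run H
t=9: queue=[H,D,B,G] q_used=1 → run H
t=10: queue=[D,B,G,H] q_used=0 → run D
t=11: queue=[D,B,G,H] q_used=1 → run D
t=12: queue=[B,G,H,D] q_used=0 → run B
t=13: queue=[B,G,H,D] q_used=1 → run B
t=14: queue=[G,H,D] q_used=0 → run G
t=15: queue=[G,H,D] q_used=1 → run G
t=16: queue=[H,D] q_used=0 → run H
t=17: queue=[D] q_used=0 → run D
t=18: queue=[D] q_used=1 → run D
t=19: queue=[D] q_used=0 → run D
t=20: queue=[D] q_used=1 → run D
t=21: (idle)
t=22: (idle)
t=23: (idle)
t=24: (idle)
t=25: (idle)
t=26: (idle)
t=27: (idle)

context switches = 10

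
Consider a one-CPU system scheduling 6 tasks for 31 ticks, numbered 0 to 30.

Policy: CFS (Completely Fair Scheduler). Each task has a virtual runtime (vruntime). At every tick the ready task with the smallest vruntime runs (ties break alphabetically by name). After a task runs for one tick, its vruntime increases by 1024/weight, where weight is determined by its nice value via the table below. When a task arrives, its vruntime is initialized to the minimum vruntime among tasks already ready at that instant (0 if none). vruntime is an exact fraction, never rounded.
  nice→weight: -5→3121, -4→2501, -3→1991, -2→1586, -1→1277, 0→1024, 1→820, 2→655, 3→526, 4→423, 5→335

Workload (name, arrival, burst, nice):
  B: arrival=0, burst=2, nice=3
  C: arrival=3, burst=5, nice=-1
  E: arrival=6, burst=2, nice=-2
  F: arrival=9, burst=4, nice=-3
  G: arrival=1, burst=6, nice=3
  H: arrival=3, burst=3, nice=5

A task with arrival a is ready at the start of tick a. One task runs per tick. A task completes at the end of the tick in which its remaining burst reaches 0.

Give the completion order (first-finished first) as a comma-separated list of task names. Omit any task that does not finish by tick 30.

t=0: vr[B=0] → run B
t=1: vr[B=512/263 G=512/263] → run B
t=2: vr[G=512/263] → run G
t=3: vr[C=1024/263 G=1024/263 H=1024/263] → run C
t=4: vr[C=1576960/335851 G=1024/263 H=1024/263] → run G
t=5: vr[C=1576960/335851 G=1536/263 H=1024/263] → run H
t=6: vr[C=1576960/335851 E=1576960/335851 G=1536/263 H=612352/88105] → run C
t=7: vr[C=1846272/335851 E=1576960/335851 G=1536/263 H=612352/88105] → run E
t=8: vr[C=1846272/335851 E=1422484992/266329843 G=1536/263 H=612352/88105] → run E
t=9: vr[C=1846272/335851 F=1846272/335851 G=1536/263 H=612352/88105] → run C
t=10: vr[C=2115584/335851 F=1846272/335851 G=1536/263 H=612352/88105] → run F
t=11: vr[C=2115584/335851 F=4019838976/668679341 G=1536/263 H=612352/88105] → run G
t=12: vr[C=2115584/335851 F=4019838976/668679341 G=2048/263 H=612352/88105] → run F
t=13: vr[C=2115584/335851 F=4363750400/668679341 G=2048/263 H=612352/88105] → run C
t=14: vr[C=2384896/335851 F=4363750400/668679341 G=2048/263 H=612352/88105] → run F
t=15: vr[C=2384896/335851 F=4707661824/668679341 G=2048/263 H=612352/88105] → run H
t=16: vr[C=2384896/335851 F=4707661824/668679341 G=2048/263 H=881664/88105] → run F
t=17: vr[C=2384896/335851 G=2048/263 H=881664/88105] → run C
t=18: vr[G=2048/263 H=881664/88105] → run G
t=19: vr[G=2560/263 H=881664/88105] → run G
t=20: vr[G=3072/263 H=881664/88105] → run H
t=21: vr[G=3072/263] → run G
t=22: (idle)
t=23: (idle)
t=24: (idle)
t=25: (idle)
t=26: (idle)
t=27: (idle)
t=28: (idle)
t=29: (idle)
t=30: (idle)

completion order = B, E, F, C, H, G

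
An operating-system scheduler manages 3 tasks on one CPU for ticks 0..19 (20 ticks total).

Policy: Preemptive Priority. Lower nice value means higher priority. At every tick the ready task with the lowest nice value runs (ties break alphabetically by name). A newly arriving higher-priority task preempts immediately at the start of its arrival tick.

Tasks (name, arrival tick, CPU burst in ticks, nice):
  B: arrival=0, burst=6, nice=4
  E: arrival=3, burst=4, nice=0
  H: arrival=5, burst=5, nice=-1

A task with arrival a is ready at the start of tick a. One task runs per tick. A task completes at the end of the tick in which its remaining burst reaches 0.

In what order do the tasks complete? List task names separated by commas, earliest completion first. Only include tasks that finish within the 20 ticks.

completion order = H, E, B

t=0: ready={B} → run B
t=1: ready={B} → run B
t=2: ready={B} → run B
t=3: ready={B,E} → run E
t=4: ready={B,E} → run E
t=5: ready={B,E,H} → run H
t=6: ready={B,E,H} → run H
t=7: ready={B,E,H} → run H
t=8: ready={B,E,H} → run H
t=9: ready={B,E,H} → run H
t=10: ready={B,E} → run E
t=11: ready={B,E} → run E
t=12: ready={B} → run B
t=13: ready={B} → run B
t=14: ready={B} → run B
t=15: (idle)
t=16: (idle)
t=17: (idle)
t=18: (idle)
t=19: (idle)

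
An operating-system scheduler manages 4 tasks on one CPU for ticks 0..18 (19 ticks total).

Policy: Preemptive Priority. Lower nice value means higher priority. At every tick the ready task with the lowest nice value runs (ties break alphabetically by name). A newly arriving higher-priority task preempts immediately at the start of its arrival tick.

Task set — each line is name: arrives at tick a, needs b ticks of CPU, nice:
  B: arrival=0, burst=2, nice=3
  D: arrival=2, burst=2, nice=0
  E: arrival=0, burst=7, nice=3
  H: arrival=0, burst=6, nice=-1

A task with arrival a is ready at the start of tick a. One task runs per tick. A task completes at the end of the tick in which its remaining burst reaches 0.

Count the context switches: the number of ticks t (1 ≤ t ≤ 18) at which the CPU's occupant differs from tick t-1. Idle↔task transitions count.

t=0: ready={B,E,H} → run H
t=1: ready={B,E,H} → run H
t=2: ready={B,D,E,H} → run H
t=3: ready={B,D,E,H} → run H
t=4: ready={B,D,E,H} → run H
t=5: ready={B,D,E,H} → run H
t=6: ready={B,D,E} → run D
t=7: ready={B,D,E} → run D
t=8: ready={B,E} → run B
t=9: ready={B,E} → run B
t=10: ready={E} → run E
t=11: ready={E} → run E
t=12: ready={E} → run E
t=13: ready={E} → run E
t=14: ready={E} → run E
t=15: ready={E} → run E
t=16: ready={E} → run E
t=17: (idle)
t=18: (idle)

context switches = 4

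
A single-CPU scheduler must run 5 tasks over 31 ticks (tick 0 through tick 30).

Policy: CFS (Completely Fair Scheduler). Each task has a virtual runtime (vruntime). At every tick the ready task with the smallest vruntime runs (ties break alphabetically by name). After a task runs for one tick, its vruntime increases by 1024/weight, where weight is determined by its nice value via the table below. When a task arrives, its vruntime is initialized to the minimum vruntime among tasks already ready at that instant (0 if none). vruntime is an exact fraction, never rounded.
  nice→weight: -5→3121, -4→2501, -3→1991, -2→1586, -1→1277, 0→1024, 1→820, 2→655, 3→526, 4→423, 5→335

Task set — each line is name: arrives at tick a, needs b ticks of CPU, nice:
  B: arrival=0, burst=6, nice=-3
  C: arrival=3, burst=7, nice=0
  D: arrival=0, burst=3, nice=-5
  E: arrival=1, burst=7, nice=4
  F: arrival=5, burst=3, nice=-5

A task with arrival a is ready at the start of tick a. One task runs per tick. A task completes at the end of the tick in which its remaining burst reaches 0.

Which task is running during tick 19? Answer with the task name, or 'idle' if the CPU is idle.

t=0: vr[B=0 D=0] → run B
t=1: vr[B=1024/1991 D=0 E=0] → run D
t=2: vr[B=1024/1991 D=1024/3121 E=0] → run E
t=3: vr[B=1024/1991 C=1024/3121 D=1024/3121 E=1024/423] → run C
t=4: vr[B=1024/1991 C=4145/3121 D=1024/3121 E=1024/423] → run D
t=5: vr[B=1024/1991 C=4145/3121 D=2048/3121 E=1024/423 F=1024/1991] → run B
t=6: vr[B=2048/1991 C=4145/3121 D=2048/3121 E=1024/423 F=1024/1991] → run F
t=7: vr[B=2048/1991 C=4145/3121 D=2048/3121 E=1024/423 F=5234688/6213911] → run D
t=8: vr[B=2048/1991 C=4145/3121 E=1024/423 F=5234688/6213911] → run F
t=9: vr[B=2048/1991 C=4145/3121 E=1024/423 F=7273472/6213911] → run B
t=10: vr[B=3072/1991 C=4145/3121 E=1024/423 F=7273472/6213911] → run F
t=11: vr[B=3072/1991 C=4145/3121 E=1024/423] → run C
t=12: vr[B=3072/1991 C=7266/3121 E=1024/423] → run B
t=13: vr[B=4096/1991 C=7266/3121 E=1024/423] → run B
t=14: vr[B=5120/1991 C=7266/3121 E=1024/423] → run C
t=15: vr[B=5120/1991 C=10387/3121 E=1024/423] → run E
t=16: vr[B=5120/1991 C=10387/3121 E=2048/423] → run B
t=17: vr[C=10387/3121 E=2048/423] → run C
t=18: vr[C=13508/3121 E=2048/423] → run C
t=19: vr[C=16629/3121 E=2048/423] → run E
t=20: vr[C=16629/3121 E=1024/141] → run C
t=21: vr[C=19750/3121 E=1024/141] → run C
t=22: vr[E=1024/141] → run E
t=23: vr[E=4096/423] → run E
t=24: vr[E=5120/423] → run E
t=25: vr[E=2048/141] → run E
t=26: (idle)
t=27: (idle)
t=28: (idle)
t=29: (idle)
t=30: (idle)

running at tick 19 = E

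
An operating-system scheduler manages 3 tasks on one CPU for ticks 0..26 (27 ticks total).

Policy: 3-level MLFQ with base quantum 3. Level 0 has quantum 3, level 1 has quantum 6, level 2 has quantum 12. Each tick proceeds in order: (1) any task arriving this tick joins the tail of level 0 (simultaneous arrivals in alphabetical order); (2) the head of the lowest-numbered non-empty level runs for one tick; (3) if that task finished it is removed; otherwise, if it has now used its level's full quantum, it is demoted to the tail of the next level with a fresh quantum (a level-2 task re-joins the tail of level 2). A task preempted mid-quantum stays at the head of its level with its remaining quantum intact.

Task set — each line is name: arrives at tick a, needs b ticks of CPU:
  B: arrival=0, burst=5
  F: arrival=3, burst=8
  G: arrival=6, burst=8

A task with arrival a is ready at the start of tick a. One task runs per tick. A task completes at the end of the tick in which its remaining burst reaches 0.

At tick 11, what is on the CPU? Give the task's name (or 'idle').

running at tick 11 = F

t=0: L0/L1/L2 = B/-/- → run B
t=1: L0/L1/L2 = B/-/- → run B
t=2: L0/L1/L2 = B/-/- → run B
t=3: L0/L1/L2 = F/B/- → run F
t=4: L0/L1/L2 = F/B/- → run F
t=5: L0/L1/L2 = F/B/- → run F
t=6: L0/L1/L2 = G/BF/- → run G
t=7: L0/L1/L2 = G/BF/- → run G
t=8: L0/L1/L2 = G/BF/- → run G
t=9: L0/L1/L2 = -/BFG/- → run B
t=10: L0/L1/L2 = -/BFG/- → run B
t=11: L0/L1/L2 = -/FG/- → run F
t=12: L0/L1/L2 = -/FG/- → run F
t=13: L0/L1/L2 = -/FG/- → run F
t=14: L0/L1/L2 = -/FG/- → run F
t=15: L0/L1/L2 = -/FG/- → run F
t=16: L0/L1/L2 = -/G/- → run G
t=17: L0/L1/L2 = -/G/- → run G
t=18: L0/L1/L2 = -/G/- → run G
t=19: L0/L1/L2 = -/G/- → run G
t=20: L0/L1/L2 = -/G/- → run G
t=21: (idle)
t=22: (idle)
t=23: (idle)
t=24: (idle)
t=25: (idle)
t=26: (idle)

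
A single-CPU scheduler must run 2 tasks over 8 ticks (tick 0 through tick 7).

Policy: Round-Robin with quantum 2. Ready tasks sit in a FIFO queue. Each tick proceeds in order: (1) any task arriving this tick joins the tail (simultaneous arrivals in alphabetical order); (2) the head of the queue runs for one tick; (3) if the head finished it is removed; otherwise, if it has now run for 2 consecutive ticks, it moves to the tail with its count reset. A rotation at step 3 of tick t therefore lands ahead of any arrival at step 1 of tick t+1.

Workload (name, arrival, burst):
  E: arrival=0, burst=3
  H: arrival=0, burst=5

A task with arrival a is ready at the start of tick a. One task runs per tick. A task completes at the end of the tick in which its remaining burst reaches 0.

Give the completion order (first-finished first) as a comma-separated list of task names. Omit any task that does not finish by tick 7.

t=0: queue=[E,H] q_used=0 → run E
t=1: queue=[E,H] q_used=1 → run E
t=2: queue=[H,E] q_used=0 → run H
t=3: queue=[H,E] q_used=1 → run H
t=4: queue=[E,H] q_used=0 → run E
t=5: queue=[H] q_used=0 → run H
t=6: queue=[H] q_used=1 → run H
t=7: queue=[H] q_used=0 → run H

completion order = E, H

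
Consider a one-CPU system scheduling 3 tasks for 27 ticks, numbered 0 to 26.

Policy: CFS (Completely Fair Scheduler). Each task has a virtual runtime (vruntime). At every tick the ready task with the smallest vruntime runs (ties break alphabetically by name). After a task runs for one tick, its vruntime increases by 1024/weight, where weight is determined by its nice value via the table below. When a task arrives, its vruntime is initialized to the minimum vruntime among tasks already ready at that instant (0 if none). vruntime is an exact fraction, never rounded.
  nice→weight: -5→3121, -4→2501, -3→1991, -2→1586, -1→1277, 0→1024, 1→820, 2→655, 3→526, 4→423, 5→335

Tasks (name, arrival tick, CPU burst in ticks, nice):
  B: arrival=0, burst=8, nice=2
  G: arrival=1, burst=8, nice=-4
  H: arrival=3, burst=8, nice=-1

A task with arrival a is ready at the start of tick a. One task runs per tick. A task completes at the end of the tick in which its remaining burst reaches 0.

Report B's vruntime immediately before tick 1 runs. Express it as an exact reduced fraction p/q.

vruntime(B, start of tick 1) = 1024/655

t=0: vr[B=0] → run B
t=1: vr[B=1024/655 G=1024/655] → run B
t=2: vr[B=2048/655 G=1024/655] → run G
t=3: vr[B=2048/655 G=3231744/1638155 H=3231744/1638155] → run G
t=4: vr[B=2048/655 G=3902464/1638155 H=3231744/1638155] → run H
t=5: vr[B=2048/655 G=3902464/1638155 H=5804407808/2091923935] → run G
t=6: vr[B=2048/655 G=4573184/1638155 H=5804407808/2091923935] → run H
t=7: vr[B=2048/655 G=4573184/1638155 H=7481878528/2091923935] → run G
t=8: vr[B=2048/655 G=5243904/1638155 H=7481878528/2091923935] → run B
t=9: vr[B=3072/655 G=5243904/1638155 H=7481878528/2091923935] → run G
t=10: vr[B=3072/655 G=5914624/1638155 H=7481878528/2091923935] → run H
t=11: vr[B=3072/655 G=5914624/1638155 H=9159349248/2091923935] → run G
t=12: vr[B=3072/655 G=6585344/1638155 H=9159349248/2091923935] → run G
t=13: vr[B=3072/655 G=7256064/1638155 H=9159349248/2091923935] → run H
t=14: vr[B=3072/655 G=7256064/1638155 H=10836819968/2091923935] → run G
t=15: vr[B=3072/655 H=10836819968/2091923935] → run B
t=16: vr[B=4096/655 H=10836819968/2091923935] → run H
t=17: vr[B=4096/655 H=12514290688/2091923935] → run H
t=18: vr[B=4096/655 H=14191761408/2091923935] → run B
t=19: vr[B=1024/131 H=14191761408/2091923935] → run H
t=20: vr[B=1024/131 H=15869232128/2091923935] → run H
t=21: vr[B=1024/131] → run B
t=22: vr[B=6144/655] → run B
t=23: vr[B=7168/655] → run B
t=24: (idle)
t=25: (idle)
t=26: (idle)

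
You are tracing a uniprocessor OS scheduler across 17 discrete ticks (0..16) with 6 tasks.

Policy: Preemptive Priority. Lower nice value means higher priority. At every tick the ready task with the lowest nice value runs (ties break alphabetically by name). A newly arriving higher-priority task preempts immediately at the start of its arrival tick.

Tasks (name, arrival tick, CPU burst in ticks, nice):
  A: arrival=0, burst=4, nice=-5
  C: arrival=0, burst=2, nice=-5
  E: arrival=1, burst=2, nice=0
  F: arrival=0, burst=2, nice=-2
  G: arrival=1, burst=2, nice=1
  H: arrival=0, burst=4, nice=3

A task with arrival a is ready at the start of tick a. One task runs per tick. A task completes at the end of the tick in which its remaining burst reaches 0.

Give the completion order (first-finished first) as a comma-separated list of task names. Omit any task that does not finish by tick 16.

completion order = A, C, F, E, G, H

t=0: ready={A,C,F,H} → run A
t=1: ready={A,C,E,F,G,H} → run A
t=2: ready={A,C,E,F,G,H} → run A
t=3: ready={A,C,E,F,G,H} → run A
t=4: ready={C,E,F,G,H} → run C
t=5: ready={C,E,F,G,H} → run C
t=6: ready={E,F,G,H} → run F
t=7: ready={E,F,G,H} → run F
t=8: ready={E,G,H} → run E
t=9: ready={E,G,H} → run E
t=10: ready={G,H} → run G
t=11: ready={G,H} → run G
t=12: ready={H} → run H
t=13: ready={H} → run H
t=14: ready={H} → run H
t=15: ready={H} → run H
t=16: (idle)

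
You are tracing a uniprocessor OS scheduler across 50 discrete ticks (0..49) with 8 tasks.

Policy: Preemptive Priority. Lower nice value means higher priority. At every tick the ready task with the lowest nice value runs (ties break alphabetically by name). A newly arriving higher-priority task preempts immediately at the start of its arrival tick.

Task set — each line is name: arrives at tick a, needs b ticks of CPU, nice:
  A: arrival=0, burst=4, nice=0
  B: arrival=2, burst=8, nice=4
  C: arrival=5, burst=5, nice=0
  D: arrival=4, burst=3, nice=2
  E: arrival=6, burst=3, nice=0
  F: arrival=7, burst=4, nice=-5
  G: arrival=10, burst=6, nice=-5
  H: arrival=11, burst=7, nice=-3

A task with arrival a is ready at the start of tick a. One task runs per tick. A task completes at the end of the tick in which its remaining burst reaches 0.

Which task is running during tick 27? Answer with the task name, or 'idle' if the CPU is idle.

running at tick 27 = E

t=0: ready={A} → run A
t=1: ready={A} → run A
t=2: ready={A,B} → run A
t=3: ready={A,B} → run A
t=4: ready={B,D} → run D
t=5: ready={B,C,D} → run C
t=6: ready={B,C,D,E} → run C
t=7: ready={B,C,D,E,F} → run F
t=8: ready={B,C,D,E,F} → run F
t=9: ready={B,C,D,E,F} → run F
t=10: ready={B,C,D,E,F,G} → run F
t=11: ready={B,C,D,E,G,H} → run G
t=12: ready={B,C,D,E,G,H} → run G
t=13: ready={B,C,D,E,G,H} → run G
t=14: ready={B,C,D,E,G,H} → run G
t=15: ready={B,C,D,E,G,H} → run G
t=16: ready={B,C,D,E,G,H} → run G
t=17: ready={B,C,D,E,H} → run H
t=18: ready={B,C,D,E,H} → run H
t=19: ready={B,C,D,E,H} → run H
t=20: ready={B,C,D,E,H} → run H
t=21: ready={B,C,D,E,H} → run H
t=22: ready={B,C,D,E,H} → run H
t=23: ready={B,C,D,E,H} → run H
t=24: ready={B,C,D,E} → run C
t=25: ready={B,C,D,E} → run C
t=26: ready={B,C,D,E} → run C
t=27: ready={B,D,E} → run E
t=28: ready={B,D,E} → run E
t=29: ready={B,D,E} → run E
t=30: ready={B,D} → run D
t=31: ready={B,D} → run D
t=32: ready={B} → run B
t=33: ready={B} → run B
t=34: ready={B} → run B
t=35: ready={B} → run B
t=36: ready={B} → run B
t=37: ready={B} → run B
t=38: ready={B} → run B
t=39: ready={B} → run B
t=40: (idle)
t=41: (idle)
t=42: (idle)
t=43: (idle)
t=44: (idle)
t=45: (idle)
t=46: (idle)
t=47: (idle)
t=48: (idle)
t=49: (idle)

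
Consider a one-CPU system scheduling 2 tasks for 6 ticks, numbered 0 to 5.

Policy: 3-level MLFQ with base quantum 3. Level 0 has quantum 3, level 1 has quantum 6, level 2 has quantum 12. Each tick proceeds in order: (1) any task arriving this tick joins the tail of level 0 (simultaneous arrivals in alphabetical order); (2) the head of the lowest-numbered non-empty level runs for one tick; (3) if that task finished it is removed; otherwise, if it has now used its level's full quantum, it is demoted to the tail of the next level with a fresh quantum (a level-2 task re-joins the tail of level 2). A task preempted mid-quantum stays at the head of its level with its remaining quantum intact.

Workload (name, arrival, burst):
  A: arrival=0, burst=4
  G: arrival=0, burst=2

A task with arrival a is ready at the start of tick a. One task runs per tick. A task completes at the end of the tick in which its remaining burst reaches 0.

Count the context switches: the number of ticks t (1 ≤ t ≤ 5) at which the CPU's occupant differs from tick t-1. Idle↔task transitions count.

context switches = 2

t=0: L0/L1/L2 = AG/-/- → run A
t=1: L0/L1/L2 = AG/-/- → run A
t=2: L0/L1/L2 = AG/-/- → run A
t=3: L0/L1/L2 = G/A/- → run G
t=4: L0/L1/L2 = G/A/- → run G
t=5: L0/L1/L2 = -/A/- → run A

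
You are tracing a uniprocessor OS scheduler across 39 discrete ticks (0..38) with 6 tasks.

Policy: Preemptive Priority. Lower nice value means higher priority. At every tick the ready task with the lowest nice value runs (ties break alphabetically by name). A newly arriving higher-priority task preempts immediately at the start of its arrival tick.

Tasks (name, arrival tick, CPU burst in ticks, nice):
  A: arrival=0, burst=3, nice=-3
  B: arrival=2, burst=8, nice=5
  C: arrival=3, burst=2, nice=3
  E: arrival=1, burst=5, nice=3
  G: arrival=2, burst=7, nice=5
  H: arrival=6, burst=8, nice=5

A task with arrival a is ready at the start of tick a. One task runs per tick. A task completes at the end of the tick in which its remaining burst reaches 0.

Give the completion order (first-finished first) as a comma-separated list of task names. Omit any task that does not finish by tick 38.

completion order = A, C, E, B, G, H

t=0: ready={A} → run A
t=1: ready={A,E} → run A
t=2: ready={A,B,E,G} → run A
t=3: ready={B,C,E,G} → run C
t=4: ready={B,C,E,G} → run C
t=5: ready={B,E,G} → run E
t=6: ready={B,E,G,H} → run E
t=7: ready={B,E,G,H} → run E
t=8: ready={B,E,G,H} → run E
t=9: ready={B,E,G,H} → run E
t=10: ready={B,G,H} → run B
t=11: ready={B,G,H} → run B
t=12: ready={B,G,H} → run B
t=13: ready={B,G,H} → run B
t=14: ready={B,G,H} → run B
t=15: ready={B,G,H} → run B
t=16: ready={B,G,H} → run B
t=17: ready={B,G,H} → run B
t=18: ready={G,H} → run G
t=19: ready={G,H} → run G
t=20: ready={G,H} → run G
t=21: ready={G,H} → run G
t=22: ready={G,H} → run G
t=23: ready={G,H} → run G
t=24: ready={G,H} → run G
t=25: ready={H} → run H
t=26: ready={H} → run H
t=27: ready={H} → run H
t=28: ready={H} → run H
t=29: ready={H} → run H
t=30: ready={H} → run H
t=31: ready={H} → run H
t=32: ready={H} → run H
t=33: (idle)
t=34: (idle)
t=35: (idle)
t=36: (idle)
t=37: (idle)
t=38: (idle)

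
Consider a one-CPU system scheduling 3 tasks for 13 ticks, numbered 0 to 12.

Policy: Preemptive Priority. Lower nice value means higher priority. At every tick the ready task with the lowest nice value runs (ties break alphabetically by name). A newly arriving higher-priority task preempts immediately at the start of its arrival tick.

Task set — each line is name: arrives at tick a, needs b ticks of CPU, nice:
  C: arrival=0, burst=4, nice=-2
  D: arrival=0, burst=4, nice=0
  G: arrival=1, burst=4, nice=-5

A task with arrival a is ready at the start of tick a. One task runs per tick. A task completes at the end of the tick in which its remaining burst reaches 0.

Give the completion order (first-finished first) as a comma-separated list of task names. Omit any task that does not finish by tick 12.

completion order = G, C, D

t=0: ready={C,D} → run C
t=1: ready={C,D,G} → run G
t=2: ready={C,D,G} → run G
t=3: ready={C,D,G} → run G
t=4: ready={C,D,G} → run G
t=5: ready={C,D} → run C
t=6: ready={C,D} → run C
t=7: ready={C,D} → run C
t=8: ready={D} → run D
t=9: ready={D} → run D
t=10: ready={D} → run D
t=11: ready={D} → run D
t=12: (idle)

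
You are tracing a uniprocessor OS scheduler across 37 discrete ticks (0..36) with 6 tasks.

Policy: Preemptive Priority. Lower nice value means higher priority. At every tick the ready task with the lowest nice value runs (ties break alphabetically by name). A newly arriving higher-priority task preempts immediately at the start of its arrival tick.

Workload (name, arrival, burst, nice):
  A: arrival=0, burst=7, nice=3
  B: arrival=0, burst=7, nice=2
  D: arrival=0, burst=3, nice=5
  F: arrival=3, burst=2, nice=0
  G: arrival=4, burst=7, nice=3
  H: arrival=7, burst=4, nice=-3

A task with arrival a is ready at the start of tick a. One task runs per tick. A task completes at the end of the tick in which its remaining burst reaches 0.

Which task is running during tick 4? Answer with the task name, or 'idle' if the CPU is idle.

t=0: ready={A,B,D} → run B
t=1: ready={A,B,D} → run B
t=2: ready={A,B,D} → run B
t=3: ready={A,B,D,F} → run F
t=4: ready={A,B,D,F,G} → run F
t=5: ready={A,B,D,G} → run B
t=6: ready={A,B,D,G} → run B
t=7: ready={A,B,D,G,H} → run H
t=8: ready={A,B,D,G,H} → run H
t=9: ready={A,B,D,G,H} → run H
t=10: ready={A,B,D,G,H} → run H
t=11: ready={A,B,D,G} → run B
t=12: ready={A,B,D,G} → run B
t=13: ready={A,D,G} → run A
t=14: ready={A,D,G} → run A
t=15: ready={A,D,G} → run A
t=16: ready={A,D,G} → run A
t=17: ready={A,D,G} → run A
t=18: ready={A,D,G} → run A
t=19: ready={A,D,G} → run A
t=20: ready={D,G} → run G
t=21: ready={D,G} → run G
t=22: ready={D,G} → run G
t=23: ready={D,G} → run G
t=24: ready={D,G} → run G
t=25: ready={D,G} → run G
t=26: ready={D,G} → run G
t=27: ready={D} → run D
t=28: ready={D} → run D
t=29: ready={D} → run D
t=30: (idle)
t=31: (idle)
t=32: (idle)
t=33: (idle)
t=34: (idle)
t=35: (idle)
t=36: (idle)

running at tick 4 = F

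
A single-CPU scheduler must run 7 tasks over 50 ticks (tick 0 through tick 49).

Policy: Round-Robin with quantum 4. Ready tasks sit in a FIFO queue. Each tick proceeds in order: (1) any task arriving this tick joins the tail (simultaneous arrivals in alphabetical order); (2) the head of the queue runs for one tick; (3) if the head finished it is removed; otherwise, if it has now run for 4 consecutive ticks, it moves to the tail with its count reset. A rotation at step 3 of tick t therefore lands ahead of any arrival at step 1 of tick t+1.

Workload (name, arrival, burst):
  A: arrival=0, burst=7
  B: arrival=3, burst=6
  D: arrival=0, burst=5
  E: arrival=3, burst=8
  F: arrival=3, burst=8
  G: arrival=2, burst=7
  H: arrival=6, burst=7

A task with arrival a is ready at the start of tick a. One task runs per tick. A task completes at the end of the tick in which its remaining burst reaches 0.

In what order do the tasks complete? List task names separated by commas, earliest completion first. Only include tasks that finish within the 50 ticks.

t=0: queue=[A,D] q_used=0 → run A
t=1: queue=[A,D] q_used=1 → run A
t=2: queue=[A,D,G] q_used=2 → run A
t=3: queue=[A,D,G,B,E,F] q_used=3 → run A
t=4: queue=[D,G,B,E,F,A] q_used=0 → run D
t=5: queue=[D,G,B,E,F,A] q_used=1 → run D
t=6: queue=[D,G,B,E,F,A,H] q_used=2 → run D
t=7: queue=[D,G,B,E,F,A,H] q_used=3 → run D
t=8: queue=[G,B,E,F,A,H,D] q_used=0 → run G
t=9: queue=[G,B,E,F,A,H,D] q_used=1 → run G
t=10: queue=[G,B,E,F,A,H,D] q_used=2 → run G
t=11: queue=[G,B,E,F,A,H,D] q_used=3 → run G
t=12: queue=[B,E,F,A,H,D,G] q_used=0 → run B
t=13: queue=[B,E,F,A,H,D,G] q_used=1 → run B
t=14: queue=[B,E,F,A,H,D,G] q_used=2 → run B
t=15: queue=[B,E,F,A,H,D,G] q_used=3 → run B
t=16: queue=[E,F,A,H,D,G,B] q_used=0 → run E
t=17: queue=[E,F,A,H,D,G,B] q_used=1 → run E
t=18: queue=[E,F,A,H,D,G,B] q_used=2 → run E
t=19: queue=[E,F,A,H,D,G,B] q_used=3 → run E
t=20: queue=[F,A,H,D,G,B,E] q_used=0 → run F
t=21: queue=[F,A,H,D,G,B,E] q_used=1 → run F
t=22: queue=[F,A,H,D,G,B,E] q_used=2 → run F
t=23: queue=[F,A,H,D,G,B,E] q_used=3 → run F
t=24: queue=[A,H,D,G,B,E,F] q_used=0 → run A
t=25: queue=[A,H,D,G,B,E,F] q_used=1 → run A
t=26: queue=[A,H,D,G,B,E,F] q_used=2 → run A
t=27: queue=[H,D,G,B,E,F] q_used=0 → run H
t=28: queue=[H,D,G,B,E,F] q_used=1 → run H
t=29: queue=[H,D,G,B,E,F] q_used=2 → run H
t=30: queue=[H,D,G,B,E,F] q_used=3 → run H
t=31: queue=[D,G,B,E,F,H] q_used=0 → run D
t=32: queue=[G,B,E,F,H] q_used=0 → run G
t=33: queue=[G,B,E,F,H] q_used=1 → run G
t=34: queue=[G,B,E,F,H] q_used=2 → run G
t=35: queue=[B,E,F,H] q_used=0 → run B
t=36: queue=[B,E,F,H] q_used=1 → run B
t=37: queue=[E,F,H] q_used=0 → run E
t=38: queue=[E,F,H] q_used=1 → run E
t=39: queue=[E,F,H] q_used=2 → run E
t=40: queue=[E,F,H] q_used=3 → run E
t=41: queue=[F,H] q_used=0 → run F
t=42: queue=[F,H] q_used=1 → run F
t=43: queue=[F,H] q_used=2 → run F
t=44: queue=[F,H] q_used=3 → run F
t=45: queue=[H] q_used=0 → run H
t=46: queue=[H] q_used=1 → run H
t=47: queue=[H] q_used=2 → run H
t=48: (idle)
t=49: (idle)

completion order = A, D, G, B, E, F, H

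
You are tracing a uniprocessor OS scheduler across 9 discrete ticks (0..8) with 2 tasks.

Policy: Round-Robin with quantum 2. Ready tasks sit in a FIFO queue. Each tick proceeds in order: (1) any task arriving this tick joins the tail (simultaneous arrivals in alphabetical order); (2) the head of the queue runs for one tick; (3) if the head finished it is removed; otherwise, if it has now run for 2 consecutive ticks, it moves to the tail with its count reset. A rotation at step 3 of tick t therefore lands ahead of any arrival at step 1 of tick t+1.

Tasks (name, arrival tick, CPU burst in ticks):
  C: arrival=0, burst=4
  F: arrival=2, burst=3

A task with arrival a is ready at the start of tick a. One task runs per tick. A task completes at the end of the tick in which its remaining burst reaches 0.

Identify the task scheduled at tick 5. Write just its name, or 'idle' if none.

t=0: queue=[C] q_used=0 → run C
t=1: queue=[C] q_used=1 → run C
t=2: queue=[C,F] q_used=0 → run C
t=3: queue=[C,F] q_used=1 → run C
t=4: queue=[F] q_used=0 → run F
t=5: queue=[F] q_used=1 → run F
t=6: queue=[F] q_used=0 → run F
t=7: (idle)
t=8: (idle)

running at tick 5 = F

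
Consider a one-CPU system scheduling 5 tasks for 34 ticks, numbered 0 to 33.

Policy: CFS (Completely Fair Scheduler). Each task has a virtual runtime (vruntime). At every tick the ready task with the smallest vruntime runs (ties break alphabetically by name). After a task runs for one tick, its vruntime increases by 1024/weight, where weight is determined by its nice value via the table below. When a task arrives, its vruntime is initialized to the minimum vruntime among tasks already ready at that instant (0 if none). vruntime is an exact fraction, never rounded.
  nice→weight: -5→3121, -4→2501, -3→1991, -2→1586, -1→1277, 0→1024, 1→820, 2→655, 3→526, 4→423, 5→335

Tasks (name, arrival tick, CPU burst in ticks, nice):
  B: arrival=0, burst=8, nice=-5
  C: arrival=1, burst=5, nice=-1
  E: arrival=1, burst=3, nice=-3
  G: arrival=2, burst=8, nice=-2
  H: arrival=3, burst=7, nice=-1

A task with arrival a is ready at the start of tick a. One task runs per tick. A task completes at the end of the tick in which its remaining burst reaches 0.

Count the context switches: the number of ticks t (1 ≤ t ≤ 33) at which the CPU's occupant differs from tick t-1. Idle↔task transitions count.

context switches = 29

t=0: vr[B=0] → run B
t=1: vr[B=1024/3121 C=1024/3121 E=1024/3121] → run B
t=2: vr[B=2048/3121 C=1024/3121 E=1024/3121 G=1024/3121] → run C
t=3: vr[B=2048/3121 C=4503552/3985517 E=1024/3121 G=1024/3121 H=1024/3121] → run E
t=4: vr[B=2048/3121 C=4503552/3985517 E=5234688/6213911 G=1024/3121 H=1024/3121] → run G
t=5: vr[B=2048/3121 C=4503552/3985517 E=5234688/6213911 G=2409984/2474953 H=1024/3121] → run H
t=6: vr[B=2048/3121 C=4503552/3985517 E=5234688/6213911 G=2409984/2474953 H=4503552/3985517] → run B
t=7: vr[B=3072/3121 C=4503552/3985517 E=5234688/6213911 G=2409984/2474953 H=4503552/3985517] → run E
t=8: vr[B=3072/3121 C=4503552/3985517 E=8430592/6213911 G=2409984/2474953 H=4503552/3985517] → run G
t=9: vr[B=3072/3121 C=4503552/3985517 E=8430592/6213911 G=4007936/2474953 H=4503552/3985517] → run B
t=10: vr[B=4096/3121 C=4503552/3985517 E=8430592/6213911 G=4007936/2474953 H=4503552/3985517] → run C
t=11: vr[B=4096/3121 C=7699456/3985517 E=8430592/6213911 G=4007936/2474953 H=4503552/3985517] → run H
t=12: vr[B=4096/3121 C=7699456/3985517 E=8430592/6213911 G=4007936/2474953 H=7699456/3985517] → run B
t=13: vr[B=5120/3121 C=7699456/3985517 E=8430592/6213911 G=4007936/2474953 H=7699456/3985517] → run E
t=14: vr[B=5120/3121 C=7699456/3985517 G=4007936/2474953 H=7699456/3985517] → run G
t=15: vr[B=5120/3121 C=7699456/3985517 G=5605888/2474953 H=7699456/3985517] → run B
t=16: vr[B=6144/3121 C=7699456/3985517 G=5605888/2474953 H=7699456/3985517] → run C
t=17: vr[B=6144/3121 C=10895360/3985517 G=5605888/2474953 H=7699456/3985517] → run H
t=18: vr[B=6144/3121 C=10895360/3985517 G=5605888/2474953 H=10895360/3985517] → run B
t=19: vr[B=7168/3121 C=10895360/3985517 G=5605888/2474953 H=10895360/3985517] → run G
t=20: vr[B=7168/3121 C=10895360/3985517 G=7203840/2474953 H=10895360/3985517] → run B
t=21: vr[C=10895360/3985517 G=7203840/2474953 H=10895360/3985517] → run C
t=22: vr[C=14091264/3985517 G=7203840/2474953 H=10895360/3985517] → run H
t=23: vr[C=14091264/3985517 G=7203840/2474953 H=14091264/3985517] → run G
t=24: vr[C=14091264/3985517 G=8801792/2474953 H=14091264/3985517] → run C
t=25: vr[G=8801792/2474953 H=14091264/3985517] → run H
t=26: vr[G=8801792/2474953 H=17287168/3985517] → run G
t=27: vr[G=10399744/2474953 H=17287168/3985517] → run G
t=28: vr[G=11997696/2474953 H=17287168/3985517] → run H
t=29: vr[G=11997696/2474953 H=20483072/3985517] → run G
t=30: vr[H=20483072/3985517] → run H
t=31: (idle)
t=32: (idle)
t=33: (idle)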